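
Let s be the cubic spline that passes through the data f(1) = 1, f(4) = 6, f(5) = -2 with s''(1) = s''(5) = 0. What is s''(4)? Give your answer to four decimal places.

Let σ_i = s''(x_i). Step sizes h_i = 3, 1; slopes of the chords Δ_i = (y_(i+1) - y_i)/h_i = 5/3, -8.
  3·σ_0 + 8·σ_1 + 1·σ_2 = 6(Δ_1 - Δ_0) = -58
Natural end conditions: σ_0 = σ_2 = 0.
Forward elimination and back-substitution give σ_0 = 0, σ_1 = -29/4, σ_2 = 0.

-7.2500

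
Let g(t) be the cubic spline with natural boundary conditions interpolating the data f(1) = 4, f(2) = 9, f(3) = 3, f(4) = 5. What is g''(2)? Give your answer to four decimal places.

With M_i denoting the second derivative at x_i, h_i = 1, 1, 1, and Δ_i = (y_(i+1) − y_i)/h_i = 5, -6, 2:
  1·M_0 + 4·M_1 + 1·M_2 = 6(Δ_1 - Δ_0) = -66
  1·M_1 + 4·M_2 + 1·M_3 = 6(Δ_2 - Δ_1) = 48
Natural end conditions: M_0 = M_3 = 0.
Solving the tridiagonal system: M_0 = 0, M_1 = -104/5, M_2 = 86/5, M_3 = 0.

-20.8000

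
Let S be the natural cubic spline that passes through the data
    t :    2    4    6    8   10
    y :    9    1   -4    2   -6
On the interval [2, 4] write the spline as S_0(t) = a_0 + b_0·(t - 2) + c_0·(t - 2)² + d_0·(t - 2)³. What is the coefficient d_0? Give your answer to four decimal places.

-0.0290

Put σ_i = S'' at the i-th knot. Here h = (2, 2, 2, 2) and Δ = (-4, -5/2, 3, -4), so the interior equations h_(i-1)·σ_(i-1) + 2(h_(i-1)+h_i)·σ_i + h_i·σ_(i+1) = 6(Δ_i − Δ_(i-1)) read
  2·σ_0 + 8·σ_1 + 2·σ_2 = 6(Δ_1 - Δ_0) = 9
  2·σ_1 + 8·σ_2 + 2·σ_3 = 6(Δ_2 - Δ_1) = 33
  2·σ_2 + 8·σ_3 + 2·σ_4 = 6(Δ_3 - Δ_2) = -42
Natural end conditions: σ_0 = σ_4 = 0.
Solving: σ_0 = 0, σ_1 = -39/112, σ_2 = 165/28, σ_3 = -753/112, σ_4 = 0.
On [2, 4], with S_0(t) = a_0 + b_0·(t - 2) + c_0·(t - 2)² + d_0·(t - 2)³: c_0 = σ_0/2 = 0, d_0 = (σ_1 - σ_0)/(6h_0) = -13/448, b_0 = Δ_0 - h_0(2σ_0 + σ_1)/6 = -435/112.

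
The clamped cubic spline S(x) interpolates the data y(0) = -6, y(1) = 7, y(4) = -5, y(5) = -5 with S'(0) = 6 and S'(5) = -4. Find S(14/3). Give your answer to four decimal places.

With σ_i denoting the second derivative at x_i, h_i = 1, 3, 1, and Δ_i = (y_(i+1) − y_i)/h_i = 13, -4, 0:
  1·σ_0 + 8·σ_1 + 3·σ_2 = 6(Δ_1 - Δ_0) = -102
  3·σ_1 + 8·σ_2 + 1·σ_3 = 6(Δ_2 - Δ_1) = 24
Clamped end conditions give two more equations: 2h_0·σ_0 + h_0·σ_1 = 6(Δ_0 - S'(0)) = 42 and h_2·σ_2 + 2h_2·σ_3 = 6(S'(5) - Δ_2) = -24.
Hence σ_0 = 670/21, σ_1 = -458/21, σ_2 = 284/21, σ_3 = -394/21.
On [4, 5], S(x) = -5 - 29/21·(x - 4) + 142/21·(x - 4)² - 113/21·(x - 4)³.
With (x - 4) = 2/3: S(14/3) = -2557/567.

-4.5097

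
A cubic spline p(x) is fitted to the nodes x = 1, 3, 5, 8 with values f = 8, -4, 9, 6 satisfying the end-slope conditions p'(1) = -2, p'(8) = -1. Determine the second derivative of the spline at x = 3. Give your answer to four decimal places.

14.9459

With m_i denoting the second derivative at x_i, h_i = 2, 2, 3, and Δ_i = (y_(i+1) − y_i)/h_i = -6, 13/2, -1:
  2·m_0 + 8·m_1 + 2·m_2 = 6(Δ_1 - Δ_0) = 75
  2·m_1 + 10·m_2 + 3·m_3 = 6(Δ_2 - Δ_1) = -45
Clamped end conditions give two more equations: 2h_0·m_0 + h_0·m_1 = 6(Δ_0 - p'(1)) = -24 and h_2·m_2 + 2h_2·m_3 = 6(p'(8) - Δ_2) = 0.
Solving: m_0 = -997/74, m_1 = 553/37, m_2 = -326/37, m_3 = 163/37.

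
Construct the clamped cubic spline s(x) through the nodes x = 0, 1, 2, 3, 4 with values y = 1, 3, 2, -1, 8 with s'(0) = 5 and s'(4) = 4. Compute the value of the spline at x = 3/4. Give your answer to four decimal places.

2.8415

Write M_i for s''(x_i). With h_i = 1, 1, 1, 1 and divided differences Δ_i = 2, -1, -3, 9, the continuity of s' gives the tridiagonal system
  1·M_0 + 4·M_1 + 1·M_2 = 6(Δ_1 - Δ_0) = -18
  1·M_1 + 4·M_2 + 1·M_3 = 6(Δ_2 - Δ_1) = -12
  1·M_2 + 4·M_3 + 1·M_4 = 6(Δ_3 - Δ_2) = 72
Clamped end conditions give two more equations: 2h_0·M_0 + h_0·M_1 = 6(Δ_0 - s'(0)) = -18 and h_3·M_3 + 2h_3·M_4 = 6(s'(4) - Δ_3) = -30.
Forward elimination and back-substitution give M_0 = -64/7, M_1 = 2/7, M_2 = -10, M_3 = 194/7, M_4 = -202/7.
On [0, 1], s(x) = 1 + 5·x - 32/7·x² + 11/7·x³.
With x = 3/4: s(3/4) = 1273/448.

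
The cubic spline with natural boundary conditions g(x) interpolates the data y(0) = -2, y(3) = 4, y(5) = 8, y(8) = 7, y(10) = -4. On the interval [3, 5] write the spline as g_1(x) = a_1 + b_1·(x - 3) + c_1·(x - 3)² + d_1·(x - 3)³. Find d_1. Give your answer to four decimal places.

-0.0540

With M_i denoting the second derivative at x_i, h_i = 3, 2, 3, 2, and Δ_i = (y_(i+1) − y_i)/h_i = 2, 2, -1/3, -11/2:
  3·M_0 + 10·M_1 + 2·M_2 = 6(Δ_1 - Δ_0) = 0
  2·M_1 + 10·M_2 + 3·M_3 = 6(Δ_2 - Δ_1) = -14
  3·M_2 + 10·M_3 + 2·M_4 = 6(Δ_3 - Δ_2) = -31
Natural end conditions: M_0 = M_4 = 0.
Solving: M_0 = 0, M_1 = 47/435, M_2 = -47/87, M_3 = -426/145, M_4 = 0.
On [3, 5], with g_1(x) = a_1 + b_1·(x - 3) + c_1·(x - 3)² + d_1·(x - 3)³: c_1 = M_1/2 = 47/870, d_1 = (M_2 - M_1)/(6h_1) = -47/870, b_1 = Δ_1 - h_1(2M_1 + M_2)/6 = 917/435.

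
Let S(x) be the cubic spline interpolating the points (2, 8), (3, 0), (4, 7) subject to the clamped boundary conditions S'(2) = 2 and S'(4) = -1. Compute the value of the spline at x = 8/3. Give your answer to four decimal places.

With M_i denoting the second derivative at x_i, h_i = 1, 1, and Δ_i = (y_(i+1) − y_i)/h_i = -8, 7:
  1·M_0 + 4·M_1 + 1·M_2 = 6(Δ_1 - Δ_0) = 90
Clamped end conditions give two more equations: 2h_0·M_0 + h_0·M_1 = 6(Δ_0 - S'(2)) = -60 and h_1·M_1 + 2h_1·M_2 = 6(S'(4) - Δ_1) = -48.
Forward elimination and back-substitution give M_0 = -54, M_1 = 48, M_2 = -48.
On [2, 3], S(x) = 8 + 2·(x - 2) - 27·(x - 2)² + 17·(x - 2)³.
With (x - 2) = 2/3: S(8/3) = 64/27.

2.3704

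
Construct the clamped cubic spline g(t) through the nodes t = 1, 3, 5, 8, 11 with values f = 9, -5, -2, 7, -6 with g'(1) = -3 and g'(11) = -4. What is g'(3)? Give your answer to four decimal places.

-4.5643

Let M_i = g''(x_i). Step sizes h_i = 2, 2, 3, 3; slopes of the chords Δ_i = (y_(i+1) - y_i)/h_i = -7, 3/2, 3, -13/3.
  2·M_0 + 8·M_1 + 2·M_2 = 6(Δ_1 - Δ_0) = 51
  2·M_1 + 10·M_2 + 3·M_3 = 6(Δ_2 - Δ_1) = 9
  3·M_2 + 12·M_3 + 3·M_4 = 6(Δ_3 - Δ_2) = -44
Clamped end conditions give two more equations: 2h_0·M_0 + h_0·M_1 = 6(Δ_0 - g'(1)) = -24 and h_3·M_3 + 2h_3·M_4 = 6(g'(11) - Δ_3) = 2.
Forward elimination and back-substitution give M_0 = -1461/140, M_1 = 621/70, M_2 = 9/20, M_3 = -309/70, M_4 = 1067/420.
On [3, 5], g'(t) = b_1 + 2c_1·(t - 3) + 3d_1·(t - 3)² with b_1 = Δ_1 - h_1(2M_1 + M_2)/6 = -639/140, c_1 = M_1/2 = 621/140, d_1 = (M_2 - M_1)/(6h_1) = -393/560. So g'(3) = -639/140.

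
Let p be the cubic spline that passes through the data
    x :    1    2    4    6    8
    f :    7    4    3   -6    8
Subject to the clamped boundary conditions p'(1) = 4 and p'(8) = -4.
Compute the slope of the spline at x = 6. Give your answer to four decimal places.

Put M_i = p'' at the i-th knot. Here h = (1, 2, 2, 2) and Δ = (-3, -1/2, -9/2, 7), so the interior equations h_(i-1)·M_(i-1) + 2(h_(i-1)+h_i)·M_i + h_i·M_(i+1) = 6(Δ_i − Δ_(i-1)) read
  1·M_0 + 6·M_1 + 2·M_2 = 6(Δ_1 - Δ_0) = 15
  2·M_1 + 8·M_2 + 2·M_3 = 6(Δ_2 - Δ_1) = -24
  2·M_2 + 8·M_3 + 2·M_4 = 6(Δ_3 - Δ_2) = 69
Clamped end conditions give two more equations: 2h_0·M_0 + h_0·M_1 = 6(Δ_0 - p'(1)) = -42 and h_3·M_3 + 2h_3·M_4 = 6(p'(8) - Δ_3) = -66.
Forward elimination and back-substitution give M_0 = -1121/43, M_1 = 436/43, M_2 = -425/43, M_3 = 748/43, M_4 = -2167/86.
On [6, 8], p'(x) = b_3 + 2c_3·(x - 6) + 3d_3·(x - 6)² with b_3 = Δ_3 - h_3(2M_3 + M_4)/6 = 327/86, c_3 = M_3/2 = 374/43, d_3 = (M_4 - M_3)/(6h_3) = -1221/344. So p'(6) = 327/86.

3.8023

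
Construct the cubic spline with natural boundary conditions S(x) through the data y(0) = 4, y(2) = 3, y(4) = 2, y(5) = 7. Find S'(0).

Write M_i for S''(x_i). With h_i = 2, 2, 1 and divided differences Δ_i = -1/2, -1/2, 5, the continuity of S' gives the tridiagonal system
  2·M_0 + 8·M_1 + 2·M_2 = 6(Δ_1 - Δ_0) = 0
  2·M_1 + 6·M_2 + 1·M_3 = 6(Δ_2 - Δ_1) = 33
Natural end conditions: M_0 = M_3 = 0.
Forward elimination and back-substitution give M_0 = 0, M_1 = -3/2, M_2 = 6, M_3 = 0.
On [0, 2], S'(x) = b_0 + 2c_0·x + 3d_0·x² with b_0 = Δ_0 - h_0(2M_0 + M_1)/6 = 0, c_0 = M_0/2 = 0, d_0 = (M_1 - M_0)/(6h_0) = -1/8. So S'(0) = 0.

0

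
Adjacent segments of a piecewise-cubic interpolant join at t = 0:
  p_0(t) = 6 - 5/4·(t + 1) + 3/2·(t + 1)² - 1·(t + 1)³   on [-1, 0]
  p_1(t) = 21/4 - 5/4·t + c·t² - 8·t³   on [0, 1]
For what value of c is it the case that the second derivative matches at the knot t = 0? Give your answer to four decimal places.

-1.5000

p_0''(t) = 3 - 6·(t + 1), so p_0''(0) = -3. On the right, p_1''(0) = 2c, so c = -3/2.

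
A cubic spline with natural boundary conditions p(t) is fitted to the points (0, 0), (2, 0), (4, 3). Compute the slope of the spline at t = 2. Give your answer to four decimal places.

Write σ_i for p''(x_i). With h_i = 2, 2 and divided differences Δ_i = 0, 3/2, the continuity of p' gives the tridiagonal system
  2·σ_0 + 8·σ_1 + 2·σ_2 = 6(Δ_1 - Δ_0) = 9
Natural end conditions: σ_0 = σ_2 = 0.
Hence σ_0 = 0, σ_1 = 9/8, σ_2 = 0.
On [2, 4], p'(t) = b_1 + 2c_1·(t - 2) + 3d_1·(t - 2)² with b_1 = Δ_1 - h_1(2σ_1 + σ_2)/6 = 3/4, c_1 = σ_1/2 = 9/16, d_1 = (σ_2 - σ_1)/(6h_1) = -3/32. So p'(2) = 3/4.

0.7500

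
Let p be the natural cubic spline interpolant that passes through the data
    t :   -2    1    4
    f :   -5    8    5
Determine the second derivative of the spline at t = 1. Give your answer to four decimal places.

-2.6667

Put m_i = p'' at the i-th knot. Here h = (3, 3) and Δ = (13/3, -1), so the interior equations h_(i-1)·m_(i-1) + 2(h_(i-1)+h_i)·m_i + h_i·m_(i+1) = 6(Δ_i − Δ_(i-1)) read
  3·m_0 + 12·m_1 + 3·m_2 = 6(Δ_1 - Δ_0) = -32
Natural end conditions: m_0 = m_2 = 0.
Forward elimination and back-substitution give m_0 = 0, m_1 = -8/3, m_2 = 0.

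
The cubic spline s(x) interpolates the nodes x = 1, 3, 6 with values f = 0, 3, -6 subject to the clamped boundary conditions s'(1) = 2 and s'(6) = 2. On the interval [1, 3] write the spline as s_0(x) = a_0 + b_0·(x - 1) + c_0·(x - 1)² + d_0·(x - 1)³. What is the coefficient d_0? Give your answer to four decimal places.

Write m_i for s''(x_i). With h_i = 2, 3 and divided differences Δ_i = 3/2, -3, the continuity of s' gives the tridiagonal system
  2·m_0 + 10·m_1 + 3·m_2 = 6(Δ_1 - Δ_0) = -27
Clamped end conditions give two more equations: 2h_0·m_0 + h_0·m_1 = 6(Δ_0 - s'(1)) = -3 and h_1·m_1 + 2h_1·m_2 = 6(s'(6) - Δ_1) = 30.
Solving the tridiagonal system: m_0 = 39/20, m_1 = -27/5, m_2 = 77/10.
On [1, 3], with s_0(x) = a_0 + b_0·(x - 1) + c_0·(x - 1)² + d_0·(x - 1)³: c_0 = m_0/2 = 39/40, d_0 = (m_1 - m_0)/(6h_0) = -49/80, b_0 = Δ_0 - h_0(2m_0 + m_1)/6 = 2.

-0.6125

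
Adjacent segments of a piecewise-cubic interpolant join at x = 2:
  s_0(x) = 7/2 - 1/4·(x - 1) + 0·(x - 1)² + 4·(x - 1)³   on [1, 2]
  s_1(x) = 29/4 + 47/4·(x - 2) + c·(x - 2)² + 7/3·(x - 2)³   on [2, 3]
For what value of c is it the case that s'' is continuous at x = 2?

s_0''(x) = 0 + 24·(x - 1), so s_0''(2) = 24. On the right, s_1''(2) = 2c, so c = 12.

12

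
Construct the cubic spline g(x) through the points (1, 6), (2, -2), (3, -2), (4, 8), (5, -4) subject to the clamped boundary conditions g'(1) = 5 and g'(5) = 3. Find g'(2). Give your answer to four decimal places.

Write M_i for g''(x_i). With h_i = 1, 1, 1, 1 and divided differences Δ_i = -8, 0, 10, -12, the continuity of g' gives the tridiagonal system
  1·M_0 + 4·M_1 + 1·M_2 = 6(Δ_1 - Δ_0) = 48
  1·M_1 + 4·M_2 + 1·M_3 = 6(Δ_2 - Δ_1) = 60
  1·M_2 + 4·M_3 + 1·M_4 = 6(Δ_3 - Δ_2) = -132
Clamped end conditions give two more equations: 2h_0·M_0 + h_0·M_1 = 6(Δ_0 - g'(1)) = -78 and h_3·M_3 + 2h_3·M_4 = 6(g'(5) - Δ_3) = 90.
Solving: M_0 = -335/7, M_1 = 124/7, M_2 = 25, M_3 = -404/7, M_4 = 517/7.
On [2, 3], g'(x) = b_1 + 2c_1·(x - 2) + 3d_1·(x - 2)² with b_1 = Δ_1 - h_1(2M_1 + M_2)/6 = -141/14, c_1 = M_1/2 = 62/7, d_1 = (M_2 - M_1)/(6h_1) = 17/14. So g'(2) = -141/14.

-10.0714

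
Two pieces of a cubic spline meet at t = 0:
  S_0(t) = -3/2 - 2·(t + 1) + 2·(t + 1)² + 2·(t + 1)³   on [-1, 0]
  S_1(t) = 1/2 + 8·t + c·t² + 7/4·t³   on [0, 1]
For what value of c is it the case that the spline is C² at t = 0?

S_0''(t) = 4 + 12·(t + 1), so S_0''(0) = 16. On the right, S_1''(0) = 2c, so c = 8.

8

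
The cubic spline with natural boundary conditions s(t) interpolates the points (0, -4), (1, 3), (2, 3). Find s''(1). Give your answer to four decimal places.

Put M_i = s'' at the i-th knot. Here h = (1, 1) and Δ = (7, 0), so the interior equations h_(i-1)·M_(i-1) + 2(h_(i-1)+h_i)·M_i + h_i·M_(i+1) = 6(Δ_i − Δ_(i-1)) read
  1·M_0 + 4·M_1 + 1·M_2 = 6(Δ_1 - Δ_0) = -42
Natural end conditions: M_0 = M_2 = 0.
Forward elimination and back-substitution give M_0 = 0, M_1 = -21/2, M_2 = 0.

-10.5000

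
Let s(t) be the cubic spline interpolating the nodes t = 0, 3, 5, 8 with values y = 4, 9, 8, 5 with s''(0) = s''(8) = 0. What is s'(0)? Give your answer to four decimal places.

Let M_i = s''(x_i). Step sizes h_i = 3, 2, 3; slopes of the chords Δ_i = (y_(i+1) - y_i)/h_i = 5/3, -1/2, -1.
  3·M_0 + 10·M_1 + 2·M_2 = 6(Δ_1 - Δ_0) = -13
  2·M_1 + 10·M_2 + 3·M_3 = 6(Δ_2 - Δ_1) = -3
Natural end conditions: M_0 = M_3 = 0.
Solving the tridiagonal system: M_0 = 0, M_1 = -31/24, M_2 = -1/24, M_3 = 0.
On [0, 3], s'(t) = b_0 + 2c_0·t + 3d_0·t² with b_0 = Δ_0 - h_0(2M_0 + M_1)/6 = 37/16, c_0 = M_0/2 = 0, d_0 = (M_1 - M_0)/(6h_0) = -31/432. So s'(0) = 37/16.

2.3125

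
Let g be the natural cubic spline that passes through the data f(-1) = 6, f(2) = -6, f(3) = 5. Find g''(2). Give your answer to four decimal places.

With M_i denoting the second derivative at x_i, h_i = 3, 1, and Δ_i = (y_(i+1) − y_i)/h_i = -4, 11:
  3·M_0 + 8·M_1 + 1·M_2 = 6(Δ_1 - Δ_0) = 90
Natural end conditions: M_0 = M_2 = 0.
Solving the tridiagonal system: M_0 = 0, M_1 = 45/4, M_2 = 0.

11.2500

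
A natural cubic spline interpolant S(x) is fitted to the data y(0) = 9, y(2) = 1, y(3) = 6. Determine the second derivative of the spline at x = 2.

Write σ_i for S''(x_i). With h_i = 2, 1 and divided differences Δ_i = -4, 5, the continuity of S' gives the tridiagonal system
  2·σ_0 + 6·σ_1 + 1·σ_2 = 6(Δ_1 - Δ_0) = 54
Natural end conditions: σ_0 = σ_2 = 0.
Solving the tridiagonal system: σ_0 = 0, σ_1 = 9, σ_2 = 0.

9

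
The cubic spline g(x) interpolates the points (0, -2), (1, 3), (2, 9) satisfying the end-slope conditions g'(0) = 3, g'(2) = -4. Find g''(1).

Write M_i for g''(x_i). With h_i = 1, 1 and divided differences Δ_i = 5, 6, the continuity of g' gives the tridiagonal system
  1·M_0 + 4·M_1 + 1·M_2 = 6(Δ_1 - Δ_0) = 6
Clamped end conditions give two more equations: 2h_0·M_0 + h_0·M_1 = 6(Δ_0 - g'(0)) = 12 and h_1·M_1 + 2h_1·M_2 = 6(g'(2) - Δ_1) = -60.
Forward elimination and back-substitution give M_0 = 1, M_1 = 10, M_2 = -35.

10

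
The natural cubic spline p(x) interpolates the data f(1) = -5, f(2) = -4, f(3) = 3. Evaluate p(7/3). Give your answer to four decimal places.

-2.2222

With σ_i denoting the second derivative at x_i, h_i = 1, 1, and Δ_i = (y_(i+1) − y_i)/h_i = 1, 7:
  1·σ_0 + 4·σ_1 + 1·σ_2 = 6(Δ_1 - Δ_0) = 36
Natural end conditions: σ_0 = σ_2 = 0.
Solving: σ_0 = 0, σ_1 = 9, σ_2 = 0.
On [2, 3], p(x) = -4 + 4·(x - 2) + 9/2·(x - 2)² - 3/2·(x - 2)³.
With (x - 2) = 1/3: p(7/3) = -20/9.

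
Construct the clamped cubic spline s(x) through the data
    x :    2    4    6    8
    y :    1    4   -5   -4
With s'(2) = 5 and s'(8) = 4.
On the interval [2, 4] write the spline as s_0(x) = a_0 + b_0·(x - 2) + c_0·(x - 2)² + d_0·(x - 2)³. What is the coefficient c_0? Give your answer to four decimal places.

-1.4167

Let M_i = s''(x_i). Step sizes h_i = 2, 2, 2; slopes of the chords Δ_i = (y_(i+1) - y_i)/h_i = 3/2, -9/2, 1/2.
  2·M_0 + 8·M_1 + 2·M_2 = 6(Δ_1 - Δ_0) = -36
  2·M_1 + 8·M_2 + 2·M_3 = 6(Δ_2 - Δ_1) = 30
Clamped end conditions give two more equations: 2h_0·M_0 + h_0·M_1 = 6(Δ_0 - s'(2)) = -21 and h_2·M_2 + 2h_2·M_3 = 6(s'(8) - Δ_2) = 21.
Forward elimination and back-substitution give M_0 = -17/6, M_1 = -29/6, M_2 = 25/6, M_3 = 19/6.
On [2, 4], with s_0(x) = a_0 + b_0·(x - 2) + c_0·(x - 2)² + d_0·(x - 2)³: c_0 = M_0/2 = -17/12, d_0 = (M_1 - M_0)/(6h_0) = -1/6, b_0 = Δ_0 - h_0(2M_0 + M_1)/6 = 5.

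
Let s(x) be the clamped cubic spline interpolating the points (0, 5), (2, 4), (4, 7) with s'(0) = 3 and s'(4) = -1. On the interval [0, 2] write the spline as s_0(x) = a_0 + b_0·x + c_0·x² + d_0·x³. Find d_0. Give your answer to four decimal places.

Put σ_i = s'' at the i-th knot. Here h = (2, 2) and Δ = (-1/2, 3/2), so the interior equations h_(i-1)·σ_(i-1) + 2(h_(i-1)+h_i)·σ_i + h_i·σ_(i+1) = 6(Δ_i − Δ_(i-1)) read
  2·σ_0 + 8·σ_1 + 2·σ_2 = 6(Δ_1 - Δ_0) = 12
Clamped end conditions give two more equations: 2h_0·σ_0 + h_0·σ_1 = 6(Δ_0 - s'(0)) = -21 and h_1·σ_1 + 2h_1·σ_2 = 6(s'(4) - Δ_1) = -15.
Hence σ_0 = -31/4, σ_1 = 5, σ_2 = -25/4.
On [0, 2], with s_0(x) = a_0 + b_0·x + c_0·x² + d_0·x³: c_0 = σ_0/2 = -31/8, d_0 = (σ_1 - σ_0)/(6h_0) = 17/16, b_0 = Δ_0 - h_0(2σ_0 + σ_1)/6 = 3.

1.0625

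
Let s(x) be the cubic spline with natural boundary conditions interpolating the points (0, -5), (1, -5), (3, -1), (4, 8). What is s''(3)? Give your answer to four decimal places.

Put m_i = s'' at the i-th knot. Here h = (1, 2, 1) and Δ = (0, 2, 9), so the interior equations h_(i-1)·m_(i-1) + 2(h_(i-1)+h_i)·m_i + h_i·m_(i+1) = 6(Δ_i − Δ_(i-1)) read
  1·m_0 + 6·m_1 + 2·m_2 = 6(Δ_1 - Δ_0) = 12
  2·m_1 + 6·m_2 + 1·m_3 = 6(Δ_2 - Δ_1) = 42
Natural end conditions: m_0 = m_3 = 0.
Solving the tridiagonal system: m_0 = 0, m_1 = -3/8, m_2 = 57/8, m_3 = 0.

7.1250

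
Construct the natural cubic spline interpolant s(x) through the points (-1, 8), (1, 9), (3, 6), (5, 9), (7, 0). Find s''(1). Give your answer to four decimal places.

Put M_i = s'' at the i-th knot. Here h = (2, 2, 2, 2) and Δ = (1/2, -3/2, 3/2, -9/2), so the interior equations h_(i-1)·M_(i-1) + 2(h_(i-1)+h_i)·M_i + h_i·M_(i+1) = 6(Δ_i − Δ_(i-1)) read
  2·M_0 + 8·M_1 + 2·M_2 = 6(Δ_1 - Δ_0) = -12
  2·M_1 + 8·M_2 + 2·M_3 = 6(Δ_2 - Δ_1) = 18
  2·M_2 + 8·M_3 + 2·M_4 = 6(Δ_3 - Δ_2) = -36
Natural end conditions: M_0 = M_4 = 0.
Solving the tridiagonal system: M_0 = 0, M_1 = -18/7, M_2 = 30/7, M_3 = -39/7, M_4 = 0.

-2.5714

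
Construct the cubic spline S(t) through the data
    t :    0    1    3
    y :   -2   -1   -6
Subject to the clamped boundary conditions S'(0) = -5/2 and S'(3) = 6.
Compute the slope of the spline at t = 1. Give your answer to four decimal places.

Put m_i = S'' at the i-th knot. Here h = (1, 2) and Δ = (1, -5/2), so the interior equations h_(i-1)·m_(i-1) + 2(h_(i-1)+h_i)·m_i + h_i·m_(i+1) = 6(Δ_i − Δ_(i-1)) read
  1·m_0 + 6·m_1 + 2·m_2 = 6(Δ_1 - Δ_0) = -21
Clamped end conditions give two more equations: 2h_0·m_0 + h_0·m_1 = 6(Δ_0 - S'(0)) = 21 and h_1·m_1 + 2h_1·m_2 = 6(S'(3) - Δ_1) = 51.
Forward elimination and back-substitution give m_0 = 101/6, m_1 = -38/3, m_2 = 229/12.
On [1, 3], S'(t) = b_1 + 2c_1·(t - 1) + 3d_1·(t - 1)² with b_1 = Δ_1 - h_1(2m_1 + m_2)/6 = -5/12, c_1 = m_1/2 = -19/3, d_1 = (m_2 - m_1)/(6h_1) = 127/48. So S'(1) = -5/12.

-0.4167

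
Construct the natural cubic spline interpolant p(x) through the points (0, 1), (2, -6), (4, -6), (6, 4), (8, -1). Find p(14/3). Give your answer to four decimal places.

-2.5714

Write σ_i for p''(x_i). With h_i = 2, 2, 2, 2 and divided differences Δ_i = -7/2, 0, 5, -5/2, the continuity of p' gives the tridiagonal system
  2·σ_0 + 8·σ_1 + 2·σ_2 = 6(Δ_1 - Δ_0) = 21
  2·σ_1 + 8·σ_2 + 2·σ_3 = 6(Δ_2 - Δ_1) = 30
  2·σ_2 + 8·σ_3 + 2·σ_4 = 6(Δ_3 - Δ_2) = -45
Natural end conditions: σ_0 = σ_4 = 0.
Hence σ_0 = 0, σ_1 = 75/56, σ_2 = 36/7, σ_3 = -387/56, σ_4 = 0.
On [4, 6], p(x) = -6 + 31/8·(x - 4) + 18/7·(x - 4)² - 225/224·(x - 4)³.
With (x - 4) = 2/3: p(14/3) = -18/7.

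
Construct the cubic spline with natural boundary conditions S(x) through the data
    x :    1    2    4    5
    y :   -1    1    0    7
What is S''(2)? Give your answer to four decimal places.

Write m_i for S''(x_i). With h_i = 1, 2, 1 and divided differences Δ_i = 2, -1/2, 7, the continuity of S' gives the tridiagonal system
  1·m_0 + 6·m_1 + 2·m_2 = 6(Δ_1 - Δ_0) = -15
  2·m_1 + 6·m_2 + 1·m_3 = 6(Δ_2 - Δ_1) = 45
Natural end conditions: m_0 = m_3 = 0.
Solving: m_0 = 0, m_1 = -45/8, m_2 = 75/8, m_3 = 0.

-5.6250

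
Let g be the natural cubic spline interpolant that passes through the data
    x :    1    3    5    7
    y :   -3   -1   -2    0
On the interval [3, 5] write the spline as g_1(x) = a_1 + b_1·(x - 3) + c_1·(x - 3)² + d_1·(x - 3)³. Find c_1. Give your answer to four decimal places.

-0.7500

Write σ_i for g''(x_i). With h_i = 2, 2, 2 and divided differences Δ_i = 1, -1/2, 1, the continuity of g' gives the tridiagonal system
  2·σ_0 + 8·σ_1 + 2·σ_2 = 6(Δ_1 - Δ_0) = -9
  2·σ_1 + 8·σ_2 + 2·σ_3 = 6(Δ_2 - Δ_1) = 9
Natural end conditions: σ_0 = σ_3 = 0.
Solving: σ_0 = 0, σ_1 = -3/2, σ_2 = 3/2, σ_3 = 0.
On [3, 5], with g_1(x) = a_1 + b_1·(x - 3) + c_1·(x - 3)² + d_1·(x - 3)³: c_1 = σ_1/2 = -3/4, d_1 = (σ_2 - σ_1)/(6h_1) = 1/4, b_1 = Δ_1 - h_1(2σ_1 + σ_2)/6 = 0.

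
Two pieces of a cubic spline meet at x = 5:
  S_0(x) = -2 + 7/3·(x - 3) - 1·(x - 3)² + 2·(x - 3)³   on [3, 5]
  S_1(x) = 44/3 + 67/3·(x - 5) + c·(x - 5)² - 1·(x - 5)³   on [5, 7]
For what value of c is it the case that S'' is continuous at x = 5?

11

S_0''(x) = -2 + 12·(x - 3), so S_0''(5) = 22. On the right, S_1''(5) = 2c, so c = 11.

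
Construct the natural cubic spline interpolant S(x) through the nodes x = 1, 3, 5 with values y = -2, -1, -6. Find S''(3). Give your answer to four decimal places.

-2.2500

Let M_i = S''(x_i). Step sizes h_i = 2, 2; slopes of the chords Δ_i = (y_(i+1) - y_i)/h_i = 1/2, -5/2.
  2·M_0 + 8·M_1 + 2·M_2 = 6(Δ_1 - Δ_0) = -18
Natural end conditions: M_0 = M_2 = 0.
Forward elimination and back-substitution give M_0 = 0, M_1 = -9/4, M_2 = 0.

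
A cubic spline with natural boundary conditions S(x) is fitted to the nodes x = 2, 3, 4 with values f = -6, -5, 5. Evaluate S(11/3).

1

Put M_i = S'' at the i-th knot. Here h = (1, 1) and Δ = (1, 10), so the interior equations h_(i-1)·M_(i-1) + 2(h_(i-1)+h_i)·M_i + h_i·M_(i+1) = 6(Δ_i − Δ_(i-1)) read
  1·M_0 + 4·M_1 + 1·M_2 = 6(Δ_1 - Δ_0) = 54
Natural end conditions: M_0 = M_2 = 0.
Forward elimination and back-substitution give M_0 = 0, M_1 = 27/2, M_2 = 0.
On [3, 4], S(x) = -5 + 11/2·(x - 3) + 27/4·(x - 3)² - 9/4·(x - 3)³.
With (x - 3) = 2/3: S(11/3) = 1.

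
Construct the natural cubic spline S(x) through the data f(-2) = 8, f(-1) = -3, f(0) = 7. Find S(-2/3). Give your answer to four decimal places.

-1.6111

Write M_i for S''(x_i). With h_i = 1, 1 and divided differences Δ_i = -11, 10, the continuity of S' gives the tridiagonal system
  1·M_0 + 4·M_1 + 1·M_2 = 6(Δ_1 - Δ_0) = 126
Natural end conditions: M_0 = M_2 = 0.
Forward elimination and back-substitution give M_0 = 0, M_1 = 63/2, M_2 = 0.
On [-1, 0], S(x) = -3 - 1/2·(x + 1) + 63/4·(x + 1)² - 21/4·(x + 1)³.
With (x + 1) = 1/3: S(-2/3) = -29/18.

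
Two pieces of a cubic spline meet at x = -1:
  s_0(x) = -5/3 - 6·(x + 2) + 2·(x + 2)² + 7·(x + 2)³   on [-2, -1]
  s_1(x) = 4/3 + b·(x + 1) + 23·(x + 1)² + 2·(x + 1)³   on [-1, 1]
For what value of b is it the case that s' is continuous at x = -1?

19

s_0'(x) = -6 + 4·(x + 2) + 21·(x + 2)², so s_0'(-1) = 19. On the right, s_1'(-1) = b, so b = 19.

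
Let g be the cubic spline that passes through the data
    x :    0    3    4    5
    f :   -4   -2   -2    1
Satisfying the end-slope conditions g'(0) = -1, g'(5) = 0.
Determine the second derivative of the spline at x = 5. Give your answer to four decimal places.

With σ_i denoting the second derivative at x_i, h_i = 3, 1, 1, and Δ_i = (y_(i+1) − y_i)/h_i = 2/3, 0, 3:
  3·σ_0 + 8·σ_1 + 1·σ_2 = 6(Δ_1 - Δ_0) = -4
  1·σ_1 + 4·σ_2 + 1·σ_3 = 6(Δ_2 - Δ_1) = 18
Clamped end conditions give two more equations: 2h_0·σ_0 + h_0·σ_1 = 6(Δ_0 - g'(0)) = 10 and h_2·σ_2 + 2h_2·σ_3 = 6(g'(5) - Δ_2) = -18.
Hence σ_0 = 262/87, σ_1 = -78/29, σ_2 = 246/29, σ_3 = -384/29.

-13.2414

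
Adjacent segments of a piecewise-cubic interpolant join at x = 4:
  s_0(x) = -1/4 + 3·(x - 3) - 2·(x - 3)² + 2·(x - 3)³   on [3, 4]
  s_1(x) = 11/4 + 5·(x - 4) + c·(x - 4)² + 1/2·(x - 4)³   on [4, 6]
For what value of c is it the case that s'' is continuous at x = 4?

4

s_0''(x) = -4 + 12·(x - 3), so s_0''(4) = 8. On the right, s_1''(4) = 2c, so c = 4.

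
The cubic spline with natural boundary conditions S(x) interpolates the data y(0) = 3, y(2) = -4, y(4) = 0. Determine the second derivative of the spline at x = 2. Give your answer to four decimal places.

4.1250

Write m_i for S''(x_i). With h_i = 2, 2 and divided differences Δ_i = -7/2, 2, the continuity of S' gives the tridiagonal system
  2·m_0 + 8·m_1 + 2·m_2 = 6(Δ_1 - Δ_0) = 33
Natural end conditions: m_0 = m_2 = 0.
Hence m_0 = 0, m_1 = 33/8, m_2 = 0.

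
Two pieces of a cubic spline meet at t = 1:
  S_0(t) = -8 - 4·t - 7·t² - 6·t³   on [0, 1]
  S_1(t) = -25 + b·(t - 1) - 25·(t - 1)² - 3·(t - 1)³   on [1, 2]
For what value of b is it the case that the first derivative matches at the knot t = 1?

-36

S_0'(t) = -4 - 14·t - 18·t², so S_0'(1) = -36. On the right, S_1'(1) = b, so b = -36.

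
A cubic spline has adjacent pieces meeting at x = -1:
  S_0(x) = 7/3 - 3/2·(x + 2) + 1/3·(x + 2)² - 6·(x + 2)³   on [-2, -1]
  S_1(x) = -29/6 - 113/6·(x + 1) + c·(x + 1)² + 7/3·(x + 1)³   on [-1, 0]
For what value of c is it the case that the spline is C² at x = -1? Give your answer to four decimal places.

S_0''(x) = 2/3 - 36·(x + 2), so S_0''(-1) = -106/3. On the right, S_1''(-1) = 2c, so c = -53/3.

-17.6667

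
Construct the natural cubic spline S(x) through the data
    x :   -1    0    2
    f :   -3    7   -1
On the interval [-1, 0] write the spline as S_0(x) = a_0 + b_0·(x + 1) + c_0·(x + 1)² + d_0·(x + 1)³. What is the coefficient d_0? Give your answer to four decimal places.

With M_i denoting the second derivative at x_i, h_i = 1, 2, and Δ_i = (y_(i+1) − y_i)/h_i = 10, -4:
  1·M_0 + 6·M_1 + 2·M_2 = 6(Δ_1 - Δ_0) = -84
Natural end conditions: M_0 = M_2 = 0.
Forward elimination and back-substitution give M_0 = 0, M_1 = -14, M_2 = 0.
On [-1, 0], with S_0(x) = a_0 + b_0·(x + 1) + c_0·(x + 1)² + d_0·(x + 1)³: c_0 = M_0/2 = 0, d_0 = (M_1 - M_0)/(6h_0) = -7/3, b_0 = Δ_0 - h_0(2M_0 + M_1)/6 = 37/3.

-2.3333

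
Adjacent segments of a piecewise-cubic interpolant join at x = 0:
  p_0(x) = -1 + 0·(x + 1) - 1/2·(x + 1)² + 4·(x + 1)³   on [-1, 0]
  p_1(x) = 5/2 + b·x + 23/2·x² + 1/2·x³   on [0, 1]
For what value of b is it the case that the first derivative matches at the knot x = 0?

11

p_0'(x) = 0 - 1·(x + 1) + 12·(x + 1)², so p_0'(0) = 11. On the right, p_1'(0) = b, so b = 11.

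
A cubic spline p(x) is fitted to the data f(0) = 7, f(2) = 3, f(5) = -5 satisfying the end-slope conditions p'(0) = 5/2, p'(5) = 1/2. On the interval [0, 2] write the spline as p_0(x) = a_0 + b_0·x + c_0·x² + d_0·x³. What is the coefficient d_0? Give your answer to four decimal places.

0.5625

Put M_i = p'' at the i-th knot. Here h = (2, 3) and Δ = (-2, -8/3), so the interior equations h_(i-1)·M_(i-1) + 2(h_(i-1)+h_i)·M_i + h_i·M_(i+1) = 6(Δ_i − Δ_(i-1)) read
  2·M_0 + 10·M_1 + 3·M_2 = 6(Δ_1 - Δ_0) = -4
Clamped end conditions give two more equations: 2h_0·M_0 + h_0·M_1 = 6(Δ_0 - p'(0)) = -27 and h_1·M_1 + 2h_1·M_2 = 6(p'(5) - Δ_1) = 19.
Solving the tridiagonal system: M_0 = -27/4, M_1 = 0, M_2 = 19/6.
On [0, 2], with p_0(x) = a_0 + b_0·x + c_0·x² + d_0·x³: c_0 = M_0/2 = -27/8, d_0 = (M_1 - M_0)/(6h_0) = 9/16, b_0 = Δ_0 - h_0(2M_0 + M_1)/6 = 5/2.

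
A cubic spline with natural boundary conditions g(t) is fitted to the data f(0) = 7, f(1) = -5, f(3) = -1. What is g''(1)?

14

Let m_i = g''(x_i). Step sizes h_i = 1, 2; slopes of the chords Δ_i = (y_(i+1) - y_i)/h_i = -12, 2.
  1·m_0 + 6·m_1 + 2·m_2 = 6(Δ_1 - Δ_0) = 84
Natural end conditions: m_0 = m_2 = 0.
Solving: m_0 = 0, m_1 = 14, m_2 = 0.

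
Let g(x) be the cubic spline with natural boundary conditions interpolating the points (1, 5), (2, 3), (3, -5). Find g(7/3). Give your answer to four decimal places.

0.8889

With M_i denoting the second derivative at x_i, h_i = 1, 1, and Δ_i = (y_(i+1) − y_i)/h_i = -2, -8:
  1·M_0 + 4·M_1 + 1·M_2 = 6(Δ_1 - Δ_0) = -36
Natural end conditions: M_0 = M_2 = 0.
Solving the tridiagonal system: M_0 = 0, M_1 = -9, M_2 = 0.
On [2, 3], g(x) = 3 - 5·(x - 2) - 9/2·(x - 2)² + 3/2·(x - 2)³.
With (x - 2) = 1/3: g(7/3) = 8/9.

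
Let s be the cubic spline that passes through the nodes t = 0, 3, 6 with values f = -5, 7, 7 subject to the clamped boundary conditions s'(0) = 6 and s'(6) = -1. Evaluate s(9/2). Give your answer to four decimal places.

8.0313

With σ_i denoting the second derivative at x_i, h_i = 3, 3, and Δ_i = (y_(i+1) − y_i)/h_i = 4, 0:
  3·σ_0 + 12·σ_1 + 3·σ_2 = 6(Δ_1 - Δ_0) = -24
Clamped end conditions give two more equations: 2h_0·σ_0 + h_0·σ_1 = 6(Δ_0 - s'(0)) = -12 and h_1·σ_1 + 2h_1·σ_2 = 6(s'(6) - Δ_1) = -6.
Forward elimination and back-substitution give σ_0 = -7/6, σ_1 = -5/3, σ_2 = -1/6.
On [3, 6], s(t) = 7 + 7/4·(t - 3) - 5/6·(t - 3)² + 1/12·(t - 3)³.
With (t - 3) = 3/2: s(9/2) = 257/32.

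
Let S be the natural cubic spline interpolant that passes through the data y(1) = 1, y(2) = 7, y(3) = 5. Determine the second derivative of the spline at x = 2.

-12

Put m_i = S'' at the i-th knot. Here h = (1, 1) and Δ = (6, -2), so the interior equations h_(i-1)·m_(i-1) + 2(h_(i-1)+h_i)·m_i + h_i·m_(i+1) = 6(Δ_i − Δ_(i-1)) read
  1·m_0 + 4·m_1 + 1·m_2 = 6(Δ_1 - Δ_0) = -48
Natural end conditions: m_0 = m_2 = 0.
Forward elimination and back-substitution give m_0 = 0, m_1 = -12, m_2 = 0.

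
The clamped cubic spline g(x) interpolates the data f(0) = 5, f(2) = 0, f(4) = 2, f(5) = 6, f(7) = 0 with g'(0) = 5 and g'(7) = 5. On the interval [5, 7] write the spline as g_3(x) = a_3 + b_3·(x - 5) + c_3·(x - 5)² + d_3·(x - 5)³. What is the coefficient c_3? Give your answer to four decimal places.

Let σ_i = g''(x_i). Step sizes h_i = 2, 2, 1, 2; slopes of the chords Δ_i = (y_(i+1) - y_i)/h_i = -5/2, 1, 4, -3.
  2·σ_0 + 8·σ_1 + 2·σ_2 = 6(Δ_1 - Δ_0) = 21
  2·σ_1 + 6·σ_2 + 1·σ_3 = 6(Δ_2 - Δ_1) = 18
  1·σ_2 + 6·σ_3 + 2·σ_4 = 6(Δ_3 - Δ_2) = -42
Clamped end conditions give two more equations: 2h_0·σ_0 + h_0·σ_1 = 6(Δ_0 - g'(0)) = -45 and h_3·σ_3 + 2h_3·σ_4 = 6(g'(7) - Δ_3) = 48.
Solving the tridiagonal system: σ_0 = -1689/122, σ_1 = 633/122, σ_2 = 219/61, σ_3 = -849/61, σ_4 = 2313/122.
On [5, 7], with g_3(x) = a_3 + b_3·(x - 5) + c_3·(x - 5)² + d_3·(x - 5)³: c_3 = σ_3/2 = -849/122, d_3 = (σ_4 - σ_3)/(6h_3) = 1337/488, b_3 = Δ_3 - h_3(2σ_3 + σ_4)/6 = -5/122.

-6.9590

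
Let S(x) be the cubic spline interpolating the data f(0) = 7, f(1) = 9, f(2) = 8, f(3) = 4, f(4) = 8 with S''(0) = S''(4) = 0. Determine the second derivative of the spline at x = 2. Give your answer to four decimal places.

Let m_i = S''(x_i). Step sizes h_i = 1, 1, 1, 1; slopes of the chords Δ_i = (y_(i+1) - y_i)/h_i = 2, -1, -4, 4.
  1·m_0 + 4·m_1 + 1·m_2 = 6(Δ_1 - Δ_0) = -18
  1·m_1 + 4·m_2 + 1·m_3 = 6(Δ_2 - Δ_1) = -18
  1·m_2 + 4·m_3 + 1·m_4 = 6(Δ_3 - Δ_2) = 48
Natural end conditions: m_0 = m_4 = 0.
Solving the tridiagonal system: m_0 = 0, m_1 = -75/28, m_2 = -51/7, m_3 = 387/28, m_4 = 0.

-7.2857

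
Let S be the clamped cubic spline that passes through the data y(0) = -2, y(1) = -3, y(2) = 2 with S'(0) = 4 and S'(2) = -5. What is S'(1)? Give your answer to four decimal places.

With M_i denoting the second derivative at x_i, h_i = 1, 1, and Δ_i = (y_(i+1) − y_i)/h_i = -1, 5:
  1·M_0 + 4·M_1 + 1·M_2 = 6(Δ_1 - Δ_0) = 36
Clamped end conditions give two more equations: 2h_0·M_0 + h_0·M_1 = 6(Δ_0 - S'(0)) = -30 and h_1·M_1 + 2h_1·M_2 = 6(S'(2) - Δ_1) = -60.
Solving: M_0 = -57/2, M_1 = 27, M_2 = -87/2.
On [1, 2], S'(t) = b_1 + 2c_1·(t - 1) + 3d_1·(t - 1)² with b_1 = Δ_1 - h_1(2M_1 + M_2)/6 = 13/4, c_1 = M_1/2 = 27/2, d_1 = (M_2 - M_1)/(6h_1) = -47/4. So S'(1) = 13/4.

3.2500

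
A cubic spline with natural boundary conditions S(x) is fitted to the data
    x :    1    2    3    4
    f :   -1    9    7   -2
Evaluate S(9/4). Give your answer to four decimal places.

9.6469

Write σ_i for S''(x_i). With h_i = 1, 1, 1 and divided differences Δ_i = 10, -2, -9, the continuity of S' gives the tridiagonal system
  1·σ_0 + 4·σ_1 + 1·σ_2 = 6(Δ_1 - Δ_0) = -72
  1·σ_1 + 4·σ_2 + 1·σ_3 = 6(Δ_2 - Δ_1) = -42
Natural end conditions: σ_0 = σ_3 = 0.
Solving: σ_0 = 0, σ_1 = -82/5, σ_2 = -32/5, σ_3 = 0.
On [2, 3], S(x) = 9 + 68/15·(x - 2) - 41/5·(x - 2)² + 5/3·(x - 2)³.
With (x - 2) = 1/4: S(9/4) = 3087/320.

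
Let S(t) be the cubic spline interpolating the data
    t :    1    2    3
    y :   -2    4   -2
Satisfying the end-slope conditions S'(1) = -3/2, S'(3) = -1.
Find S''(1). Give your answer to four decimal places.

40.7500

Write m_i for S''(x_i). With h_i = 1, 1 and divided differences Δ_i = 6, -6, the continuity of S' gives the tridiagonal system
  1·m_0 + 4·m_1 + 1·m_2 = 6(Δ_1 - Δ_0) = -72
Clamped end conditions give two more equations: 2h_0·m_0 + h_0·m_1 = 6(Δ_0 - S'(1)) = 45 and h_1·m_1 + 2h_1·m_2 = 6(S'(3) - Δ_1) = 30.
Solving the tridiagonal system: m_0 = 163/4, m_1 = -73/2, m_2 = 133/4.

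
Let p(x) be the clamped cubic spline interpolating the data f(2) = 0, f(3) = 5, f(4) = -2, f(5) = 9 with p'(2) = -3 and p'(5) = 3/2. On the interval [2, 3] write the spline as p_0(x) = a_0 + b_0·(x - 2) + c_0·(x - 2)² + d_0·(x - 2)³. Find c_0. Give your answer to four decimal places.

22.5000

Write M_i for p''(x_i). With h_i = 1, 1, 1 and divided differences Δ_i = 5, -7, 11, the continuity of p' gives the tridiagonal system
  1·M_0 + 4·M_1 + 1·M_2 = 6(Δ_1 - Δ_0) = -72
  1·M_1 + 4·M_2 + 1·M_3 = 6(Δ_2 - Δ_1) = 108
Clamped end conditions give two more equations: 2h_0·M_0 + h_0·M_1 = 6(Δ_0 - p'(2)) = 48 and h_2·M_2 + 2h_2·M_3 = 6(p'(5) - Δ_2) = -57.
Solving: M_0 = 45, M_1 = -42, M_2 = 51, M_3 = -54.
On [2, 3], with p_0(x) = a_0 + b_0·(x - 2) + c_0·(x - 2)² + d_0·(x - 2)³: c_0 = M_0/2 = 45/2, d_0 = (M_1 - M_0)/(6h_0) = -29/2, b_0 = Δ_0 - h_0(2M_0 + M_1)/6 = -3.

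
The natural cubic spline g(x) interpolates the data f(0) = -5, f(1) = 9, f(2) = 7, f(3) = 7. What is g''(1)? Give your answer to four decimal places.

With m_i denoting the second derivative at x_i, h_i = 1, 1, 1, and Δ_i = (y_(i+1) − y_i)/h_i = 14, -2, 0:
  1·m_0 + 4·m_1 + 1·m_2 = 6(Δ_1 - Δ_0) = -96
  1·m_1 + 4·m_2 + 1·m_3 = 6(Δ_2 - Δ_1) = 12
Natural end conditions: m_0 = m_3 = 0.
Solving: m_0 = 0, m_1 = -132/5, m_2 = 48/5, m_3 = 0.

-26.4000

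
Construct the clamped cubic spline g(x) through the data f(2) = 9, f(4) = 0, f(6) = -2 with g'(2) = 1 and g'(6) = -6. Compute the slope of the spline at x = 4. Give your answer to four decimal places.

-2.8750

Let m_i = g''(x_i). Step sizes h_i = 2, 2; slopes of the chords Δ_i = (y_(i+1) - y_i)/h_i = -9/2, -1.
  2·m_0 + 8·m_1 + 2·m_2 = 6(Δ_1 - Δ_0) = 21
Clamped end conditions give two more equations: 2h_0·m_0 + h_0·m_1 = 6(Δ_0 - g'(2)) = -33 and h_1·m_1 + 2h_1·m_2 = 6(g'(6) - Δ_1) = -30.
Forward elimination and back-substitution give m_0 = -101/8, m_1 = 35/4, m_2 = -95/8.
On [4, 6], g'(x) = b_1 + 2c_1·(x - 4) + 3d_1·(x - 4)² with b_1 = Δ_1 - h_1(2m_1 + m_2)/6 = -23/8, c_1 = m_1/2 = 35/8, d_1 = (m_2 - m_1)/(6h_1) = -55/32. So g'(4) = -23/8.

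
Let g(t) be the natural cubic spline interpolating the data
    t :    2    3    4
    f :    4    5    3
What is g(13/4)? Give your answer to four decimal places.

4.7461

Put m_i = g'' at the i-th knot. Here h = (1, 1) and Δ = (1, -2), so the interior equations h_(i-1)·m_(i-1) + 2(h_(i-1)+h_i)·m_i + h_i·m_(i+1) = 6(Δ_i − Δ_(i-1)) read
  1·m_0 + 4·m_1 + 1·m_2 = 6(Δ_1 - Δ_0) = -18
Natural end conditions: m_0 = m_2 = 0.
Hence m_0 = 0, m_1 = -9/2, m_2 = 0.
On [3, 4], g(t) = 5 - 1/2·(t - 3) - 9/4·(t - 3)² + 3/4·(t - 3)³.
With (t - 3) = 1/4: g(13/4) = 1215/256.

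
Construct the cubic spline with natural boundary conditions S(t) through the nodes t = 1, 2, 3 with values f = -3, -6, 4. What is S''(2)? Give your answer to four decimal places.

With m_i denoting the second derivative at x_i, h_i = 1, 1, and Δ_i = (y_(i+1) − y_i)/h_i = -3, 10:
  1·m_0 + 4·m_1 + 1·m_2 = 6(Δ_1 - Δ_0) = 78
Natural end conditions: m_0 = m_2 = 0.
Forward elimination and back-substitution give m_0 = 0, m_1 = 39/2, m_2 = 0.

19.5000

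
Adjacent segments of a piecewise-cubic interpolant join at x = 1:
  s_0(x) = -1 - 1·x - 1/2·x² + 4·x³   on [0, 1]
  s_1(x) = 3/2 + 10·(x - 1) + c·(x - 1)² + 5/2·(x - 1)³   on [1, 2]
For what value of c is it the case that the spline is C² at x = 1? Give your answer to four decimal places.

s_0''(x) = -1 + 24·x, so s_0''(1) = 23. On the right, s_1''(1) = 2c, so c = 23/2.

11.5000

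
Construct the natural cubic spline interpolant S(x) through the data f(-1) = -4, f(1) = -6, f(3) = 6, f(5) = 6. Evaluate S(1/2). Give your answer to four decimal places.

-6.9875

Let M_i = S''(x_i). Step sizes h_i = 2, 2, 2; slopes of the chords Δ_i = (y_(i+1) - y_i)/h_i = -1, 6, 0.
  2·M_0 + 8·M_1 + 2·M_2 = 6(Δ_1 - Δ_0) = 42
  2·M_1 + 8·M_2 + 2·M_3 = 6(Δ_2 - Δ_1) = -36
Natural end conditions: M_0 = M_3 = 0.
Solving the tridiagonal system: M_0 = 0, M_1 = 34/5, M_2 = -31/5, M_3 = 0.
On [-1, 1], S(x) = -4 - 49/15·(x + 1) + 0·(x + 1)² + 17/30·(x + 1)³.
With (x + 1) = 3/2: S(1/2) = -559/80.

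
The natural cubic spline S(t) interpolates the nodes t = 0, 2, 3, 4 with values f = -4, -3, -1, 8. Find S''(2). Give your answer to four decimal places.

Let M_i = S''(x_i). Step sizes h_i = 2, 1, 1; slopes of the chords Δ_i = (y_(i+1) - y_i)/h_i = 1/2, 2, 9.
  2·M_0 + 6·M_1 + 1·M_2 = 6(Δ_1 - Δ_0) = 9
  1·M_1 + 4·M_2 + 1·M_3 = 6(Δ_2 - Δ_1) = 42
Natural end conditions: M_0 = M_3 = 0.
Solving the tridiagonal system: M_0 = 0, M_1 = -6/23, M_2 = 243/23, M_3 = 0.

-0.2609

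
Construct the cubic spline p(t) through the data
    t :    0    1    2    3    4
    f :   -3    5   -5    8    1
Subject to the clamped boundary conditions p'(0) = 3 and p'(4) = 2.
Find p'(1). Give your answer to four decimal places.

Write M_i for p''(x_i). With h_i = 1, 1, 1, 1 and divided differences Δ_i = 8, -10, 13, -7, the continuity of p' gives the tridiagonal system
  1·M_0 + 4·M_1 + 1·M_2 = 6(Δ_1 - Δ_0) = -108
  1·M_1 + 4·M_2 + 1·M_3 = 6(Δ_2 - Δ_1) = 138
  1·M_2 + 4·M_3 + 1·M_4 = 6(Δ_3 - Δ_2) = -120
Clamped end conditions give two more equations: 2h_0·M_0 + h_0·M_1 = 6(Δ_0 - p'(0)) = 30 and h_3·M_3 + 2h_3·M_4 = 6(p'(4) - Δ_3) = 54.
Forward elimination and back-substitution give M_0 = 1163/28, M_1 = -743/14, M_2 = 251/4, M_3 = -839/14, M_4 = 1595/28.
On [1, 2], p'(t) = b_1 + 2c_1·(t - 1) + 3d_1·(t - 1)² with b_1 = Δ_1 - h_1(2M_1 + M_2)/6 = -155/56, c_1 = M_1/2 = -743/28, d_1 = (M_2 - M_1)/(6h_1) = 1081/56. So p'(1) = -155/56.

-2.7679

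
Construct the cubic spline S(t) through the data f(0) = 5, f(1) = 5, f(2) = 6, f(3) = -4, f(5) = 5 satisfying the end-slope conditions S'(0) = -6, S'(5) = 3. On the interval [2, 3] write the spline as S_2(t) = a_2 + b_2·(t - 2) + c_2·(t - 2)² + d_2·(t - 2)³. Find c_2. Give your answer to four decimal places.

Write M_i for S''(x_i). With h_i = 1, 1, 1, 2 and divided differences Δ_i = 0, 1, -10, 9/2, the continuity of S' gives the tridiagonal system
  1·M_0 + 4·M_1 + 1·M_2 = 6(Δ_1 - Δ_0) = 6
  1·M_1 + 4·M_2 + 1·M_3 = 6(Δ_2 - Δ_1) = -66
  1·M_2 + 6·M_3 + 2·M_4 = 6(Δ_3 - Δ_2) = 87
Clamped end conditions give two more equations: 2h_0·M_0 + h_0·M_1 = 6(Δ_0 - S'(0)) = 36 and h_3·M_3 + 2h_3·M_4 = 6(S'(5) - Δ_3) = -9.
Forward elimination and back-substitution give M_0 = 1347/82, M_1 = 129/41, M_2 = -1887/82, M_3 = 939/41, M_4 = -2247/164.
On [2, 3], with S_2(t) = a_2 + b_2·(t - 2) + c_2·(t - 2)² + d_2·(t - 2)³: c_2 = M_2/2 = -1887/164, d_2 = (M_3 - M_2)/(6h_2) = 1255/164, b_2 = Δ_2 - h_2(2M_2 + M_3)/6 = -252/41.

-11.5061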